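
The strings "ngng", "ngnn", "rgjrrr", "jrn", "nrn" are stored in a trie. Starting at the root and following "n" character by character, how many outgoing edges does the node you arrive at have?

2

Walk "n" from the root, arriving at one node.
Distinct next characters after "n": g, r.
That node has 2 child edges.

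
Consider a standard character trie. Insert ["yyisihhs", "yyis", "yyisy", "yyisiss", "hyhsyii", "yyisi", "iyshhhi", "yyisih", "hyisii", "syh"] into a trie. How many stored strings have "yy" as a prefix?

6

Walk to "yy"; the words in its subtree are exactly those with that prefix.
Matches: "yyis", "yyisi", "yyisih", "yyisihhs", "yyisiss", "yyisy"
Count: 6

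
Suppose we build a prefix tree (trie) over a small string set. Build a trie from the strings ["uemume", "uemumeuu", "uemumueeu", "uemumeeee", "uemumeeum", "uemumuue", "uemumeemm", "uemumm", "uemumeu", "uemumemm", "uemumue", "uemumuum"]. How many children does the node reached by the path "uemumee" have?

3

The children of the "uemumee" node are the distinct next characters among strings starting with "uemumee".
Distinct next characters after "uemumee": e, m, u.
That node has 3 child edges.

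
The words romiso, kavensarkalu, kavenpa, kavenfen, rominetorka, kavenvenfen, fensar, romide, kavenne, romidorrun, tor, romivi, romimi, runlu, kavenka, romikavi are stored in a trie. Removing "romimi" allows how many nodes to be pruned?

Walk "romimi" from the leaf back toward the root, removing each node that no remaining word uses.
The suffix "mi" (2 nodes) is used only by "romimi"; the node for "romi" still has the child "s", so pruning stops there.
Nodes removed: 2

2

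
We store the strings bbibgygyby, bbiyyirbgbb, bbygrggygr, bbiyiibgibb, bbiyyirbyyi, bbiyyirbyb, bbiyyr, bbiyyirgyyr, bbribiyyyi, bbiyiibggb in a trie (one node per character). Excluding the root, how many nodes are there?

Count nodes per top-level branch (shared prefixes stored once):
  'b'-branch (bbibgygyby, bbiyiibggb, bbiyiibgibb, bbiyyirbgbb, bbiyyirbyb, bbiyyirbyyi, bbiyyirgyyr, bbiyyr, bbribiyyyi, bbygrggygr): 52 nodes
Sum: 52

52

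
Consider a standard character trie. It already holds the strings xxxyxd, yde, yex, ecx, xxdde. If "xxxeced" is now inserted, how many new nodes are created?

"xxx" is already a path in the trie; the remaining "eced" must be added.
Each of the 4 remaining characters creates one node.

4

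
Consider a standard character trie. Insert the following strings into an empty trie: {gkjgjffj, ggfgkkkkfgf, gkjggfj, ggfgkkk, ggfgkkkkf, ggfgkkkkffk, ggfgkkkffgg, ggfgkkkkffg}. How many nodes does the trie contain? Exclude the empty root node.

For each word, the new-node count is its length minus the longest prefix already in the trie:
  "gkjgjffj" → 8 new (g, k, j, g, j, f, f, j)
  "ggfgkkkkfgf" → prefix "g" already present; 10 new (g, f, g, k, k, k, k, f, g, f)
  "gkjggfj" → prefix "gkjg" already present; 3 new (g, f, j)
  "ggfgkkk" → prefix "ggfgkkk" already present; 0 new (none)
  "ggfgkkkkf" → prefix "ggfgkkkkf" already present; 0 new (none)
  "ggfgkkkkffk" → prefix "ggfgkkkkf" already present; 2 new (f, k)
  "ggfgkkkffgg" → prefix "ggfgkkk" already present; 4 new (f, f, g, g)
  "ggfgkkkkffg" → prefix "ggfgkkkkff" already present; 1 new (g)
Total nodes = 8 + 10 + 3 + 0 + 0 + 2 + 4 + 1 = 28

28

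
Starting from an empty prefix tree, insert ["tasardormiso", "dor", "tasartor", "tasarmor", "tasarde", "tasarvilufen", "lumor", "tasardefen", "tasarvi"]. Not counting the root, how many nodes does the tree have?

37

Count nodes per top-level branch (shared prefixes stored once):
  'd'-branch (dor): 3 nodes
  'l'-branch (lumor): 5 nodes
  't'-branch (tasarde, tasardefen, tasardormiso, tasarmor, tasartor, tasarvi, tasarvilufen): 29 nodes
Sum: 37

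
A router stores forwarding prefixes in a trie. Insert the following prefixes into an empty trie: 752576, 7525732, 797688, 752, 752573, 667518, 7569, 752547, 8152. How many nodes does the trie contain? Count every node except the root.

27

Trie structure (* marks end of a word):
(root)
├─ 6
│  └─ 6
│     └─ 7
│        └─ 5
│           └─ 1
│              └─ 8 *
├─ 7
│  ├─ 5
│  │  ├─ 2 *
│  │  │  └─ 5
│  │  │     ├─ 4
│  │  │     │  └─ 7 *
│  │  │     └─ 7
│  │  │        ├─ 3 *
│  │  │        │  └─ 2 *
│  │  │        └─ 6 *
│  │  └─ 6
│  │     └─ 9 *
│  └─ 9
│     └─ 7
│        └─ 6
│           └─ 8
│              └─ 8 *
└─ 8
   └─ 1
      └─ 5
         └─ 2 *
Counting every labelled node above: 27.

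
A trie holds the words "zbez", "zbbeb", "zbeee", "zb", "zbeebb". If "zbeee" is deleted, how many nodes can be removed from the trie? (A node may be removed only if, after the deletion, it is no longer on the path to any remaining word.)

Walk "zbeee" from the leaf back toward the root, removing each node that no remaining word uses.
The suffix "e" (1 node) is used only by "zbeee"; the node for "zbee" still has the child "b", so pruning stops there.
Nodes removed: 1

1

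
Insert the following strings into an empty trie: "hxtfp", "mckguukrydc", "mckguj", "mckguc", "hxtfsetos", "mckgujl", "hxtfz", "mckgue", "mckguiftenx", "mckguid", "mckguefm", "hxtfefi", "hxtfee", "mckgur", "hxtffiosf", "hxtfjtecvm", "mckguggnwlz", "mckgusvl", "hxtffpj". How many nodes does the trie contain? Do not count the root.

Trace insertions, counting only characters that open a new branch:
  "hxtfp" → 5 new (h, x, t, f, p)
  "mckguukrydc" → 11 new (m, c, k, g, u, u, k, r, y, d, c)
  "mckguj" → prefix "mckgu" already present; 1 new (j)
  "mckguc" → prefix "mckgu" already present; 1 new (c)
  "hxtfsetos" → prefix "hxtf" already present; 5 new (s, e, t, o, s)
  "mckgujl" → prefix "mckguj" already present; 1 new (l)
  "hxtfz" → prefix "hxtf" already present; 1 new (z)
  "mckgue" → prefix "mckgu" already present; 1 new (e)
  "mckguiftenx" → prefix "mckgu" already present; 6 new (i, f, t, e, n, x)
  "mckguid" → prefix "mckgui" already present; 1 new (d)
  "mckguefm" → prefix "mckgue" already present; 2 new (f, m)
  "hxtfefi" → prefix "hxtf" already present; 3 new (e, f, i)
  "hxtfee" → prefix "hxtfe" already present; 1 new (e)
  "mckgur" → prefix "mckgu" already present; 1 new (r)
  "hxtffiosf" → prefix "hxtf" already present; 5 new (f, i, o, s, f)
  "hxtfjtecvm" → prefix "hxtf" already present; 6 new (j, t, e, c, v, m)
  "mckguggnwlz" → prefix "mckgu" already present; 6 new (g, g, n, w, l, z)
  "mckgusvl" → prefix "mckgu" already present; 3 new (s, v, l)
  "hxtffpj" → prefix "hxtff" already present; 2 new (p, j)
Total nodes = 5 + 11 + 1 + 1 + 5 + 1 + 1 + 1 + 6 + 1 + 2 + 3 + 1 + 1 + 5 + 6 + 6 + 3 + 2 = 62

62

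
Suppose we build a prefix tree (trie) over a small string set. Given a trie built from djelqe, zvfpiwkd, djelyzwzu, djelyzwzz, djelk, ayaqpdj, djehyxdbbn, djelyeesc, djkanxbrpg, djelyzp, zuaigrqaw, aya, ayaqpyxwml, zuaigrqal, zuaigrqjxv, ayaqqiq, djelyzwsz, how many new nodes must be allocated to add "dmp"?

2

The longest prefix of "dmp" already in the trie is "d" (length 1).
New nodes needed: |"dmp"| − 1 = 3 − 1 = 2.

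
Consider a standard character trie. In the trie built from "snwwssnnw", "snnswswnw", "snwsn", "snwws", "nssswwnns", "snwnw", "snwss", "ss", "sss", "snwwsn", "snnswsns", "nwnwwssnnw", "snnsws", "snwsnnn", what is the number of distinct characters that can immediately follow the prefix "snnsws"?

2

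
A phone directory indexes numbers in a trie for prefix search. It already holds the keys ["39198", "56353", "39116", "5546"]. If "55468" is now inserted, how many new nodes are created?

Walking "55468" from the root, the first 4 characters ("5546") follow existing edges; "8" is the first miss.
So 5 − 4 = 1 new nodes.

1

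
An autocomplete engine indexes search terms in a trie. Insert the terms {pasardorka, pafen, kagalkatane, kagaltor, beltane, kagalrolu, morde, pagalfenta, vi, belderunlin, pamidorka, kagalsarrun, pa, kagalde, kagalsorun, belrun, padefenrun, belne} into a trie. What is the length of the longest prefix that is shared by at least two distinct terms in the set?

6

The deepest shared node is where two words last agree before diverging.
"kagalsarrun" and "kagalsorun" agree on "kagals" (6 characters) before diverging; nothing deeper is shared.
Longest shared-prefix length: 6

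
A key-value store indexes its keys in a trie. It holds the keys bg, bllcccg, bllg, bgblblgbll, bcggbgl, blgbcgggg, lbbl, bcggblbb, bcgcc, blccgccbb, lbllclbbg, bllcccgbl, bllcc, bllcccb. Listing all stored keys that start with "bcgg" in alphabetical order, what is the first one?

bcggbgl

Filter for "bcgg…" and sort: "bcggbgl", "bcggblbb"
Position 1: bcggbgl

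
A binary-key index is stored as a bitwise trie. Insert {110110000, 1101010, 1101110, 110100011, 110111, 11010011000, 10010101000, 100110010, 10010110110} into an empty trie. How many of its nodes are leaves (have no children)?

8

A leaf is a node with no children — equivalently, the end of a word that is not a proper prefix of any other stored word.
Those words: "10010101000", "10010110110", "100110010", "110100011", "11010011000", "1101010", "110110000", "1101110"
Leaf count: 8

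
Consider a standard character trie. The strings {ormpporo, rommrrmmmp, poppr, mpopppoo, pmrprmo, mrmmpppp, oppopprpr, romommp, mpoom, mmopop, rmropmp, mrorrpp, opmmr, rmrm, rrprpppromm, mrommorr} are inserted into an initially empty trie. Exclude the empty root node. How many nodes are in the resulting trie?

For each word, the new-node count is its length minus the longest prefix already in the trie:
  "ormpporo" → 8 new (o, r, m, p, p, o, r, o)
  "rommrrmmmp" → 10 new (r, o, m, m, r, r, m, m, m, p)
  "poppr" → 5 new (p, o, p, p, r)
  "mpopppoo" → 8 new (m, p, o, p, p, p, o, o)
  "pmrprmo" → prefix "p" already present; 6 new (m, r, p, r, m, o)
  "mrmmpppp" → prefix "m" already present; 7 new (r, m, m, p, p, p, p)
  "oppopprpr" → prefix "o" already present; 8 new (p, p, o, p, p, r, p, r)
  "romommp" → prefix "rom" already present; 4 new (o, m, m, p)
  "mpoom" → prefix "mpo" already present; 2 new (o, m)
  "mmopop" → prefix "m" already present; 5 new (m, o, p, o, p)
  "rmropmp" → prefix "r" already present; 6 new (m, r, o, p, m, p)
  "mrorrpp" → prefix "mr" already present; 5 new (o, r, r, p, p)
  "opmmr" → prefix "op" already present; 3 new (m, m, r)
  "rmrm" → prefix "rmr" already present; 1 new (m)
  "rrprpppromm" → prefix "r" already present; 10 new (r, p, r, p, p, p, r, o, m, m)
  "mrommorr" → prefix "mro" already present; 5 new (m, m, o, r, r)
Total nodes = 8 + 10 + 5 + 8 + 6 + 7 + 8 + 4 + 2 + 5 + 6 + 5 + 3 + 1 + 10 + 5 = 93

93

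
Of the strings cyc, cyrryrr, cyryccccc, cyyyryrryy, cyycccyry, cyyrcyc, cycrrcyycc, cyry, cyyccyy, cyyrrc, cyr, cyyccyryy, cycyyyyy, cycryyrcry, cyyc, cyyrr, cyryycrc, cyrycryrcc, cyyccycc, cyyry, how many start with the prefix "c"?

Traverse to the node for "c", then collect every word in that subtree.
Matches: "cyc", "cycrrcyycc", "cycryyrcry", "cycyyyyy", "cyr", "cyrryrr", "cyry", "cyryccccc", "cyrycryrcc", "cyryycrc", "cyyc", "cyycccyry", "cyyccycc", "cyyccyryy", "cyyccyy", "cyyrcyc", "cyyrr", "cyyrrc", "cyyry", "cyyyryrryy"
Count: 20

20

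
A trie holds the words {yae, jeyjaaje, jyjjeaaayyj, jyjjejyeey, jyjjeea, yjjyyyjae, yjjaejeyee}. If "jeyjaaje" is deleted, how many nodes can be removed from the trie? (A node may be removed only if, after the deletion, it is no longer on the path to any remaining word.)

7

A node on "jeyjaaje"'s path can go only if nothing else ends at it or branches off below it.
The suffix "eyjaaje" (7 nodes) is used only by "jeyjaaje"; the node for "j" still has the child "y", so pruning stops there.
Nodes removed: 7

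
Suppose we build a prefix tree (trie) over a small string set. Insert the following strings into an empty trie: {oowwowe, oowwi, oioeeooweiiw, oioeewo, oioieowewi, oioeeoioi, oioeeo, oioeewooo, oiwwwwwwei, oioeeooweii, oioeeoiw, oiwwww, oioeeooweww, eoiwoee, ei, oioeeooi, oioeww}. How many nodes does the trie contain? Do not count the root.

55

Trace insertions, counting only characters that open a new branch:
  "oowwowe" → 7 new (o, o, w, w, o, w, e)
  "oowwi" → prefix "ooww" already present; 1 new (i)
  "oioeeooweiiw" → prefix "o" already present; 11 new (i, o, e, e, o, o, w, e, i, i, w)
  "oioeewo" → prefix "oioee" already present; 2 new (w, o)
  "oioieowewi" → prefix "oio" already present; 7 new (i, e, o, w, e, w, i)
  "oioeeoioi" → prefix "oioeeo" already present; 3 new (i, o, i)
  "oioeeo" → prefix "oioeeo" already present; 0 new (none)
  "oioeewooo" → prefix "oioeewo" already present; 2 new (o, o)
  "oiwwwwwwei" → prefix "oi" already present; 8 new (w, w, w, w, w, w, e, i)
  "oioeeooweii" → prefix "oioeeooweii" already present; 0 new (none)
  "oioeeoiw" → prefix "oioeeoi" already present; 1 new (w)
  "oiwwww" → prefix "oiwwww" already present; 0 new (none)
  "oioeeooweww" → prefix "oioeeoowe" already present; 2 new (w, w)
  "eoiwoee" → 7 new (e, o, i, w, o, e, e)
  "ei" → prefix "e" already present; 1 new (i)
  "oioeeooi" → prefix "oioeeoo" already present; 1 new (i)
  "oioeww" → prefix "oioe" already present; 2 new (w, w)
Total nodes = 7 + 1 + 11 + 2 + 7 + 3 + 0 + 2 + 8 + 0 + 1 + 0 + 2 + 7 + 1 + 1 + 2 = 55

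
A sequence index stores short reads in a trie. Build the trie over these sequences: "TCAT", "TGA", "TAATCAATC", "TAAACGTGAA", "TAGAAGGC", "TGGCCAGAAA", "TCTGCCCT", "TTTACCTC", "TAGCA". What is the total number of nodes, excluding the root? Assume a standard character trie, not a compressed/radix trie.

50

For each word, the new-node count is its length minus the longest prefix already in the trie:
  "TCAT" → 4 new (T, C, A, T)
  "TGA" → prefix "T" already present; 2 new (G, A)
  "TAATCAATC" → prefix "T" already present; 8 new (A, A, T, C, A, A, T, C)
  "TAAACGTGAA" → prefix "TAA" already present; 7 new (A, C, G, T, G, A, A)
  "TAGAAGGC" → prefix "TA" already present; 6 new (G, A, A, G, G, C)
  "TGGCCAGAAA" → prefix "TG" already present; 8 new (G, C, C, A, G, A, A, A)
  "TCTGCCCT" → prefix "TC" already present; 6 new (T, G, C, C, C, T)
  "TTTACCTC" → prefix "T" already present; 7 new (T, T, A, C, C, T, C)
  "TAGCA" → prefix "TAG" already present; 2 new (C, A)
Total nodes = 4 + 2 + 8 + 7 + 6 + 8 + 6 + 7 + 2 = 50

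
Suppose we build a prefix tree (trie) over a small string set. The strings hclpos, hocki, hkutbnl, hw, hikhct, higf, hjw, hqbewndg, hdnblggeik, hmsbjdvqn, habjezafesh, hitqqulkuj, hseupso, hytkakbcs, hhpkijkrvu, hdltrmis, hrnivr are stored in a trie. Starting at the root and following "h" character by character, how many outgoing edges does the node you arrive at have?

14

The children of the "h" node are the distinct next characters among strings starting with "h".
Characters that immediately follow "h" among the stored strings: {a, c, d, h, i, j, k, m, o, q, r, s, w, y}.
That node has 14 child edges.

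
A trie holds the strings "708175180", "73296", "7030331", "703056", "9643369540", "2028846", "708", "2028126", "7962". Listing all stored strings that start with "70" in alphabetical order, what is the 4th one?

708175180

DFS of the "70" subtree visits, in order: "7030331", "703056", "708", "708175180"
The 4th is 708175180.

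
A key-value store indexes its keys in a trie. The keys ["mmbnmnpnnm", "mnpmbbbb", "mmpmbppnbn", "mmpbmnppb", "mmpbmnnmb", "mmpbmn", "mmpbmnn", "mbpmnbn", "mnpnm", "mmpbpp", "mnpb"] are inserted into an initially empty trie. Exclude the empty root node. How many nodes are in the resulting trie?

For each word, the new-node count is its length minus the longest prefix already in the trie:
  "mmbnmnpnnm" → 10 new (m, m, b, n, m, n, p, n, n, m)
  "mnpmbbbb" → prefix "m" already present; 7 new (n, p, m, b, b, b, b)
  "mmpmbppnbn" → prefix "mm" already present; 8 new (p, m, b, p, p, n, b, n)
  "mmpbmnppb" → prefix "mmp" already present; 6 new (b, m, n, p, p, b)
  "mmpbmnnmb" → prefix "mmpbmn" already present; 3 new (n, m, b)
  "mmpbmn" → prefix "mmpbmn" already present; 0 new (none)
  "mmpbmnn" → prefix "mmpbmnn" already present; 0 new (none)
  "mbpmnbn" → prefix "m" already present; 6 new (b, p, m, n, b, n)
  "mnpnm" → prefix "mnp" already present; 2 new (n, m)
  "mmpbpp" → prefix "mmpb" already present; 2 new (p, p)
  "mnpb" → prefix "mnp" already present; 1 new (b)
Total nodes = 10 + 7 + 8 + 6 + 3 + 0 + 0 + 6 + 2 + 2 + 1 = 45

45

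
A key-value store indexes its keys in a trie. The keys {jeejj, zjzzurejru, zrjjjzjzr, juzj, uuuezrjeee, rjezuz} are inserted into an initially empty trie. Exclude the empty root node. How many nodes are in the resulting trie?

42

Insert word by word; a character creates a node only if that edge doesn't already exist:
  "jeejj" → 5 new (j, e, e, j, j)
  "zjzzurejru" → 10 new (z, j, z, z, u, r, e, j, r, u)
  "zrjjjzjzr" → prefix "z" already present; 8 new (r, j, j, j, z, j, z, r)
  "juzj" → prefix "j" already present; 3 new (u, z, j)
  "uuuezrjeee" → 10 new (u, u, u, e, z, r, j, e, e, e)
  "rjezuz" → 6 new (r, j, e, z, u, z)
Total nodes = 5 + 10 + 8 + 3 + 10 + 6 = 42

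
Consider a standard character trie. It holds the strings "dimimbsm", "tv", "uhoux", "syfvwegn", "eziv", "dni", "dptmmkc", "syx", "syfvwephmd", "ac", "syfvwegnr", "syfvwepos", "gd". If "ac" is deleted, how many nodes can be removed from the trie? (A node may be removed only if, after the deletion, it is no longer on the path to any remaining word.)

After clearing the end-marker at "ac", prune upward until reaching a node still needed by another word.
No other word shares any prefix with "ac", so all 2 of its nodes go.
Nodes removed: 2

2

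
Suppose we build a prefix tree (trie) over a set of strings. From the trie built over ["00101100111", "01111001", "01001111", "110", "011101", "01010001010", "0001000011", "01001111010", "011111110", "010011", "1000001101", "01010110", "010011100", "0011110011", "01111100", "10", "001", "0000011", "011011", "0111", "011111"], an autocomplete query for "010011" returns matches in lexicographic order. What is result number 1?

Filter for "010011…" and sort: "010011", "010011100", "01001111", "01001111010"
The 1st is 010011.

010011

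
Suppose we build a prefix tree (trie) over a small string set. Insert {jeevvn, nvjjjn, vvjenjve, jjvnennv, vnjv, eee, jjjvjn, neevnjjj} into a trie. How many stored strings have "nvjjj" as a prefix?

1

Traverse to the node for "nvjjj", then collect every word in that subtree.
Matches: "nvjjjn"
Count: 1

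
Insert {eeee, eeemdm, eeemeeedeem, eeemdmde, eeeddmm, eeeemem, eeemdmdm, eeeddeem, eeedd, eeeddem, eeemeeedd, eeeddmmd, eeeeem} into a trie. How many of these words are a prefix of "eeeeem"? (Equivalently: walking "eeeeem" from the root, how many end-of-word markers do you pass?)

2

Check each prefix of "eeeeem" against the stored set — each match is an end-marker on the path.
Prefixes of the query that are stored words: "eeee", "eeeeem"
Count: 2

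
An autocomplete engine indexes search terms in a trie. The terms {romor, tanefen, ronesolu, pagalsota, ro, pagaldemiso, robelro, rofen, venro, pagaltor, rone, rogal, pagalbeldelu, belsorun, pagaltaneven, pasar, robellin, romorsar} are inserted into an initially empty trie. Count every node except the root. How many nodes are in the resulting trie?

Count nodes per top-level branch (shared prefixes stored once):
  'b'-branch (belsorun): 8 nodes
  'p'-branch (pagalbeldelu, pagaldemiso, pagalsota, pagaltaneven, pagaltor, pasar): 34 nodes
  'r'-branch (ro, robellin, robelro, rofen, rogal, romor, romorsar, rone, ronesolu): 28 nodes
  't'-branch (tanefen): 7 nodes
  'v'-branch (venro): 5 nodes
Sum: 82

82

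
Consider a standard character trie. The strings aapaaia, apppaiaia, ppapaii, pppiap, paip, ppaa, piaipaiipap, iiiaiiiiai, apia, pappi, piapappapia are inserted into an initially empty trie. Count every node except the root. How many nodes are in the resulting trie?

Insert word by word; a character creates a node only if that edge doesn't already exist:
  "aapaaia" → 7 new (a, a, p, a, a, i, a)
  "apppaiaia" → prefix "a" already present; 8 new (p, p, p, a, i, a, i, a)
  "ppapaii" → 7 new (p, p, a, p, a, i, i)
  "pppiap" → prefix "pp" already present; 4 new (p, i, a, p)
  "paip" → prefix "p" already present; 3 new (a, i, p)
  "ppaa" → prefix "ppa" already present; 1 new (a)
  "piaipaiipap" → prefix "p" already present; 10 new (i, a, i, p, a, i, i, p, a, p)
  "iiiaiiiiai" → 10 new (i, i, i, a, i, i, i, i, a, i)
  "apia" → prefix "ap" already present; 2 new (i, a)
  "pappi" → prefix "pa" already present; 3 new (p, p, i)
  "piapappapia" → prefix "pia" already present; 8 new (p, a, p, p, a, p, i, a)
Total nodes = 7 + 8 + 7 + 4 + 3 + 1 + 10 + 10 + 2 + 3 + 8 = 63

63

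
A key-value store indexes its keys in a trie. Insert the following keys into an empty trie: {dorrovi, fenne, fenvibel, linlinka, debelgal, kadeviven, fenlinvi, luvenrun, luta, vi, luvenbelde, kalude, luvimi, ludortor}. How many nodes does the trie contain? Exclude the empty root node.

75

Trace insertions, counting only characters that open a new branch:
  "dorrovi" → 7 new (d, o, r, r, o, v, i)
  "fenne" → 5 new (f, e, n, n, e)
  "fenvibel" → prefix "fen" already present; 5 new (v, i, b, e, l)
  "linlinka" → 8 new (l, i, n, l, i, n, k, a)
  "debelgal" → prefix "d" already present; 7 new (e, b, e, l, g, a, l)
  "kadeviven" → 9 new (k, a, d, e, v, i, v, e, n)
  "fenlinvi" → prefix "fen" already present; 5 new (l, i, n, v, i)
  "luvenrun" → prefix "l" already present; 7 new (u, v, e, n, r, u, n)
  "luta" → prefix "lu" already present; 2 new (t, a)
  "vi" → 2 new (v, i)
  "luvenbelde" → prefix "luven" already present; 5 new (b, e, l, d, e)
  "kalude" → prefix "ka" already present; 4 new (l, u, d, e)
  "luvimi" → prefix "luv" already present; 3 new (i, m, i)
  "ludortor" → prefix "lu" already present; 6 new (d, o, r, t, o, r)
Total nodes = 7 + 5 + 5 + 8 + 7 + 9 + 5 + 7 + 2 + 2 + 5 + 4 + 3 + 6 = 75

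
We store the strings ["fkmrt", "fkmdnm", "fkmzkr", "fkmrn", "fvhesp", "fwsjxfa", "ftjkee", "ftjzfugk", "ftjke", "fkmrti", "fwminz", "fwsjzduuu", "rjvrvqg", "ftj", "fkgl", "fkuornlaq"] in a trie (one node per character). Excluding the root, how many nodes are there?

Count nodes per top-level branch (shared prefixes stored once):
  'f'-branch (fkgl, fkmdnm, fkmrn, fkmrt, fkmrti, fkmzkr, fkuornlaq, ftj, ftjke, ftjkee, ftjzfugk, fvhesp, fwminz, fwsjxfa, fwsjzduuu): 52 nodes
  'r'-branch (rjvrvqg): 7 nodes
Sum: 59

59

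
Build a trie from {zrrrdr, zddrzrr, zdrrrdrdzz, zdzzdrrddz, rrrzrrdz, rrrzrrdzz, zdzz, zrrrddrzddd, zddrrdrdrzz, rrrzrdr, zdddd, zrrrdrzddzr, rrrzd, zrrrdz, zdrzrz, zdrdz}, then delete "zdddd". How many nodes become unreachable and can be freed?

2

After clearing the end-marker at "zdddd", prune upward until reaching a node still needed by another word.
The suffix "dd" (2 nodes) is used only by "zdddd"; the node for "zdd" still has the child "r", so pruning stops there.
Nodes removed: 2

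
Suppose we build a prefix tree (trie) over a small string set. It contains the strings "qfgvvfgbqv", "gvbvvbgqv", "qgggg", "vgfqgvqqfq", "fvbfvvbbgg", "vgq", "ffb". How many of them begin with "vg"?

Filter for entries beginning with "vg":
Words under "vg": vgfqgvqqfq, vgq
Count: 2

2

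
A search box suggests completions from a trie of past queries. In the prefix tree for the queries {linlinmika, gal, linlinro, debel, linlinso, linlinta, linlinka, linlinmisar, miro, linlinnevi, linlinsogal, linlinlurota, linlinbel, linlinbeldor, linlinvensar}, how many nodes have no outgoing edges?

A leaf is a node with no children — equivalently, the end of a word that is not a proper prefix of any other stored word.
Those words: "debel", "gal", "linlinbeldor", "linlinka", "linlinlurota", "linlinmika", "linlinmisar", "linlinnevi", "linlinro", "linlinsogal", "linlinta", "linlinvensar", "miro"
Leaf count: 13

13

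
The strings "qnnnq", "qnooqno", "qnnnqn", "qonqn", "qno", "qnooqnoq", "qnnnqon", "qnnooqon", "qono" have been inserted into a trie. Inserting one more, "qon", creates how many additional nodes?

Every character of "qon" already lies on an existing path (it is a prefix of some stored word).
No new nodes are needed: 0.

0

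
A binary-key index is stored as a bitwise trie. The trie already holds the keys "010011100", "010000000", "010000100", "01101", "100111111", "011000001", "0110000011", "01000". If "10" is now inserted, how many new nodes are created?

0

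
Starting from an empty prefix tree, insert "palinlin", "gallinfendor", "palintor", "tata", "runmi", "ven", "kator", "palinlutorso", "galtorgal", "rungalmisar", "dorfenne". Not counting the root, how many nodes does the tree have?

Trace insertions, counting only characters that open a new branch:
  "palinlin" → 8 new (p, a, l, i, n, l, i, n)
  "gallinfendor" → 12 new (g, a, l, l, i, n, f, e, n, d, o, r)
  "palintor" → prefix "palin" already present; 3 new (t, o, r)
  "tata" → 4 new (t, a, t, a)
  "runmi" → 5 new (r, u, n, m, i)
  "ven" → 3 new (v, e, n)
  "kator" → 5 new (k, a, t, o, r)
  "palinlutorso" → prefix "palinl" already present; 6 new (u, t, o, r, s, o)
  "galtorgal" → prefix "gal" already present; 6 new (t, o, r, g, a, l)
  "rungalmisar" → prefix "run" already present; 8 new (g, a, l, m, i, s, a, r)
  "dorfenne" → 8 new (d, o, r, f, e, n, n, e)
Total nodes = 8 + 12 + 3 + 4 + 5 + 3 + 5 + 6 + 6 + 8 + 8 = 68

68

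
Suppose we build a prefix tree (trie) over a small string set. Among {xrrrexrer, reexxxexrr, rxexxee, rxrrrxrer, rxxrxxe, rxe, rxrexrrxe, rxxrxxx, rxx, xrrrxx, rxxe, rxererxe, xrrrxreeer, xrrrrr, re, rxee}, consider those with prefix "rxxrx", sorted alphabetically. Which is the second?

Words with prefix "rxxrx", in lexicographic order: "rxxrxxe", "rxxrxxx"
The 2nd is rxxrxxx.

rxxrxxx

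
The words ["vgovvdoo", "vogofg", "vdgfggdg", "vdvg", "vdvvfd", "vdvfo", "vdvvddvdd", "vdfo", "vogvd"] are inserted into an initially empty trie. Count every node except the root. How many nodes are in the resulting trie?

36

Trace insertions, counting only characters that open a new branch:
  "vgovvdoo" → 8 new (v, g, o, v, v, d, o, o)
  "vogofg" → prefix "v" already present; 5 new (o, g, o, f, g)
  "vdgfggdg" → prefix "v" already present; 7 new (d, g, f, g, g, d, g)
  "vdvg" → prefix "vd" already present; 2 new (v, g)
  "vdvvfd" → prefix "vdv" already present; 3 new (v, f, d)
  "vdvfo" → prefix "vdv" already present; 2 new (f, o)
  "vdvvddvdd" → prefix "vdvv" already present; 5 new (d, d, v, d, d)
  "vdfo" → prefix "vd" already present; 2 new (f, o)
  "vogvd" → prefix "vog" already present; 2 new (v, d)
Total nodes = 8 + 5 + 7 + 2 + 3 + 2 + 5 + 2 + 2 = 36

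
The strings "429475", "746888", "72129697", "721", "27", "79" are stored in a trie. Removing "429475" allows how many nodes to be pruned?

After clearing the end-marker at "429475", prune upward until reaching a node still needed by another word.
No other word shares any prefix with "429475", so all 6 of its nodes go.
Nodes removed: 6

6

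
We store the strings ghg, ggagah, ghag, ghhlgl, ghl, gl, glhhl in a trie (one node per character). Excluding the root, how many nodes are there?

19

Trie structure (* marks end of a word):
(root)
└─ g
   ├─ g
   │  └─ a
   │     └─ g
   │        └─ a
   │           └─ h *
   ├─ h
   │  ├─ a
   │  │  └─ g *
   │  ├─ g *
   │  ├─ h
   │  │  └─ l
   │  │     └─ g
   │  │        └─ l *
   │  └─ l *
   └─ l *
      └─ h
         └─ h
            └─ l *
Counting every labelled node above: 19.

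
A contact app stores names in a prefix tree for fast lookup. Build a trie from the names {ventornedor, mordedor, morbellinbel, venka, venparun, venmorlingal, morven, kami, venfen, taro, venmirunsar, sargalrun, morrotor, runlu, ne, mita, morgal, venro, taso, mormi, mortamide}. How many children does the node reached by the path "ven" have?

6

Follow the path "ven" to its node, then look at its outgoing edges.
Distinct next characters after "ven": f, k, m, p, r, t.
That node has 6 child edges.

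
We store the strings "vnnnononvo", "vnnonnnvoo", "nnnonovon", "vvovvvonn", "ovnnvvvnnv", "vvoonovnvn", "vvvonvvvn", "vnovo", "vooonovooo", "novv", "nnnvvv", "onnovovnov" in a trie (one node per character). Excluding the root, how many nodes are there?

Insert word by word; a character creates a node only if that edge doesn't already exist:
  "vnnnononvo" → 10 new (v, n, n, n, o, n, o, n, v, o)
  "vnnonnnvoo" → prefix "vnn" already present; 7 new (o, n, n, n, v, o, o)
  "nnnonovon" → 9 new (n, n, n, o, n, o, v, o, n)
  "vvovvvonn" → prefix "v" already present; 8 new (v, o, v, v, v, o, n, n)
  "ovnnvvvnnv" → 10 new (o, v, n, n, v, v, v, n, n, v)
  "vvoonovnvn" → prefix "vvo" already present; 7 new (o, n, o, v, n, v, n)
  "vvvonvvvn" → prefix "vv" already present; 7 new (v, o, n, v, v, v, n)
  "vnovo" → prefix "vn" already present; 3 new (o, v, o)
  "vooonovooo" → prefix "v" already present; 9 new (o, o, o, n, o, v, o, o, o)
  "novv" → prefix "n" already present; 3 new (o, v, v)
  "nnnvvv" → prefix "nnn" already present; 3 new (v, v, v)
  "onnovovnov" → prefix "o" already present; 9 new (n, n, o, v, o, v, n, o, v)
Total nodes = 10 + 7 + 9 + 8 + 10 + 7 + 7 + 3 + 9 + 3 + 3 + 9 = 85

85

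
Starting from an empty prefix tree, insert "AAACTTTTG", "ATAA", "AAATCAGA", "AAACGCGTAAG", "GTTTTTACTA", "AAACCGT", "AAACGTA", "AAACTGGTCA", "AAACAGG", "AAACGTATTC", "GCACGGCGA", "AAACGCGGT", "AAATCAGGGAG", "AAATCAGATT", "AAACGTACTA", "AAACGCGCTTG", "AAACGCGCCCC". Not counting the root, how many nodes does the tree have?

Trace insertions, counting only characters that open a new branch:
  "AAACTTTTG" → 9 new (A, A, A, C, T, T, T, T, G)
  "ATAA" → prefix "A" already present; 3 new (T, A, A)
  "AAATCAGA" → prefix "AAA" already present; 5 new (T, C, A, G, A)
  "AAACGCGTAAG" → prefix "AAAC" already present; 7 new (G, C, G, T, A, A, G)
  "GTTTTTACTA" → 10 new (G, T, T, T, T, T, A, C, T, A)
  "AAACCGT" → prefix "AAAC" already present; 3 new (C, G, T)
  "AAACGTA" → prefix "AAACG" already present; 2 new (T, A)
  "AAACTGGTCA" → prefix "AAACT" already present; 5 new (G, G, T, C, A)
  "AAACAGG" → prefix "AAAC" already present; 3 new (A, G, G)
  "AAACGTATTC" → prefix "AAACGTA" already present; 3 new (T, T, C)
  "GCACGGCGA" → prefix "G" already present; 8 new (C, A, C, G, G, C, G, A)
  "AAACGCGGT" → prefix "AAACGCG" already present; 2 new (G, T)
  "AAATCAGGGAG" → prefix "AAATCAG" already present; 4 new (G, G, A, G)
  "AAATCAGATT" → prefix "AAATCAGA" already present; 2 new (T, T)
  "AAACGTACTA" → prefix "AAACGTA" already present; 3 new (C, T, A)
  "AAACGCGCTTG" → prefix "AAACGCG" already present; 4 new (C, T, T, G)
  "AAACGCGCCCC" → prefix "AAACGCGC" already present; 3 new (C, C, C)
Total nodes = 9 + 3 + 5 + 7 + 10 + 3 + 2 + 5 + 3 + 3 + 8 + 2 + 4 + 2 + 3 + 4 + 3 = 76

76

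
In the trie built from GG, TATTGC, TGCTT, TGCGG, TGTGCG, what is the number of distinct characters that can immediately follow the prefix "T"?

2

Walk "T" from the root, arriving at one node.
Distinct next characters after "T": A, G.
That node has 2 child edges.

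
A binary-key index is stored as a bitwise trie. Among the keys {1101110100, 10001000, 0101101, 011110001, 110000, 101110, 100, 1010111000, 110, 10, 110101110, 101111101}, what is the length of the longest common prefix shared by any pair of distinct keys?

Equivalently: take the maximum, over all pairs, of their longest common prefix length.
e.g. "101110" and "101111101" share the prefix "10111" of length 5; no pair shares a longer one.
Longest shared-prefix length: 5

5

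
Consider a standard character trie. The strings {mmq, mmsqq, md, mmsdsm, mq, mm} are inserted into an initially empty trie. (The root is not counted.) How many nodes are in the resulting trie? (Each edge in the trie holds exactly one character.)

11

Trie structure (* marks end of a word):
(root)
└─ m
   ├─ d *
   ├─ m *
   │  ├─ q *
   │  └─ s
   │     ├─ d
   │     │  └─ s
   │     │     └─ m *
   │     └─ q
   │        └─ q *
   └─ q *
Counting every labelled node above: 11.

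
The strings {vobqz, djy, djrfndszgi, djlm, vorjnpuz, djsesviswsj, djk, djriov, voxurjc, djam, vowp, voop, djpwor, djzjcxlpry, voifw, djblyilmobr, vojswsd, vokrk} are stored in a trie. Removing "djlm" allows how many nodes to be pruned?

2

A node on "djlm"'s path can go only if nothing else ends at it or branches off below it.
The suffix "lm" (2 nodes) is used only by "djlm"; the node for "dj" still has the child "y", so pruning stops there.
Nodes removed: 2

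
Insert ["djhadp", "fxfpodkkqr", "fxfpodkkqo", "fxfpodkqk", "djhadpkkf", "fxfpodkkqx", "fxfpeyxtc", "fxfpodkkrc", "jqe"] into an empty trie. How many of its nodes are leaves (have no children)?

Leaves are exactly the stored words that no other stored word extends.
Those words: "djhadpkkf", "fxfpeyxtc", "fxfpodkkqo", "fxfpodkkqr", "fxfpodkkqx", "fxfpodkkrc", "fxfpodkqk", "jqe"
Leaf count: 8

8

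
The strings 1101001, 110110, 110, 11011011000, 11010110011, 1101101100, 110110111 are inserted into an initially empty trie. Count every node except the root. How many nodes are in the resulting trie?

21

Trace insertions, counting only characters that open a new branch:
  "1101001" → 7 new (1, 1, 0, 1, 0, 0, 1)
  "110110" → prefix "1101" already present; 2 new (1, 0)
  "110" → prefix "110" already present; 0 new (none)
  "11011011000" → prefix "110110" already present; 5 new (1, 1, 0, 0, 0)
  "11010110011" → prefix "11010" already present; 6 new (1, 1, 0, 0, 1, 1)
  "1101101100" → prefix "1101101100" already present; 0 new (none)
  "110110111" → prefix "11011011" already present; 1 new (1)
Total nodes = 7 + 2 + 0 + 5 + 6 + 0 + 1 = 21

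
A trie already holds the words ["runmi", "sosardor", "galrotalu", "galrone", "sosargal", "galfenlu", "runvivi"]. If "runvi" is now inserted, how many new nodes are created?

"runvi" is already a full path in the trie; only an end-marker is added.
No new nodes are needed: 0.

0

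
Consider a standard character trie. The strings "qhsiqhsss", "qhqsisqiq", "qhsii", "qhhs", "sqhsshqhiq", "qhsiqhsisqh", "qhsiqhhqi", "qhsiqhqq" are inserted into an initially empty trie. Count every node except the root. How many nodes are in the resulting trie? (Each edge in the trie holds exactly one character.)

Trie structure (* marks end of a word):
(root)
├─ q
│  └─ h
│     ├─ h
│     │  └─ s *
│     ├─ q
│     │  └─ s
│     │     └─ i
│     │        └─ s
│     │           └─ q
│     │              └─ i
│     │                 └─ q *
│     └─ s
│        └─ i
│           ├─ i *
│           └─ q
│              └─ h
│                 ├─ h
│                 │  └─ q
│                 │     └─ i *
│                 ├─ q
│                 │  └─ q *
│                 └─ s
│                    ├─ i
│                    │  └─ s
│                    │     └─ q
│                    │        └─ h *
│                    └─ s
│                       └─ s *
└─ s
   └─ q
      └─ h
         └─ s
            └─ s
               └─ h
                  └─ q
                     └─ h
                        └─ i
                           └─ q *
Counting every labelled node above: 38.

38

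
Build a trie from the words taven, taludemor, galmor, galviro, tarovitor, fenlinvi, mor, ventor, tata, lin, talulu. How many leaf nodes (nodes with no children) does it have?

11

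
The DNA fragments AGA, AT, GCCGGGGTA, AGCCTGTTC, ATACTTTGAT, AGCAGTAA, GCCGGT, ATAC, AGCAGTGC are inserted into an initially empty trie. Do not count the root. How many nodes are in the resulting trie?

Trace insertions, counting only characters that open a new branch:
  "AGA" → 3 new (A, G, A)
  "AT" → prefix "A" already present; 1 new (T)
  "GCCGGGGTA" → 9 new (G, C, C, G, G, G, G, T, A)
  "AGCCTGTTC" → prefix "AG" already present; 7 new (C, C, T, G, T, T, C)
  "ATACTTTGAT" → prefix "AT" already present; 8 new (A, C, T, T, T, G, A, T)
  "AGCAGTAA" → prefix "AGC" already present; 5 new (A, G, T, A, A)
  "GCCGGT" → prefix "GCCGG" already present; 1 new (T)
  "ATAC" → prefix "ATAC" already present; 0 new (none)
  "AGCAGTGC" → prefix "AGCAGT" already present; 2 new (G, C)
Total nodes = 3 + 1 + 9 + 7 + 8 + 5 + 1 + 0 + 2 = 36

36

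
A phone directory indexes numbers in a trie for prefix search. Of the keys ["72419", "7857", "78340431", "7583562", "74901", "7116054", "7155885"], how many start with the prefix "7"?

7

Walk to "7"; the words in its subtree are exactly those with that prefix.
Matches: "7116054", "7155885", "72419", "74901", "7583562", "78340431", "7857"
Count: 7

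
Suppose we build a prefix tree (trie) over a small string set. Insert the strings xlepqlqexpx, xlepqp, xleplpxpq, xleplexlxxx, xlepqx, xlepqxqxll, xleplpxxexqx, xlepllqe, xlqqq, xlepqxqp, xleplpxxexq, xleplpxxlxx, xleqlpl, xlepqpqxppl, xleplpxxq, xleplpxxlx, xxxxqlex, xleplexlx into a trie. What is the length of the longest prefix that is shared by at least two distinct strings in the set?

11

The deepest shared node is where two words last agree before diverging.
"xleplpxxexq" and "xleplpxxexqx" agree on "xleplpxxexq" (11 characters) before diverging; nothing deeper is shared.
Longest shared-prefix length: 11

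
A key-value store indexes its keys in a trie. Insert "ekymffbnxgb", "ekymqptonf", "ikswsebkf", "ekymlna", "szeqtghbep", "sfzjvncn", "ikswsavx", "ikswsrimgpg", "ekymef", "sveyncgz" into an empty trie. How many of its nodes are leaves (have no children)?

10

A leaf is a node with no children — equivalently, the end of a word that is not a proper prefix of any other stored word.
Those words: "ekymef", "ekymffbnxgb", "ekymlna", "ekymqptonf", "ikswsavx", "ikswsebkf", "ikswsrimgpg", "sfzjvncn", "sveyncgz", "szeqtghbep"
Leaf count: 10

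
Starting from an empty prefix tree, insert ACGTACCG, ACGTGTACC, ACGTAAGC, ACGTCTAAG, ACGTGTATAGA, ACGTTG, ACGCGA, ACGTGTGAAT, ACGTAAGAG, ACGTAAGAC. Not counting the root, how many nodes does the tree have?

Count nodes per top-level branch (shared prefixes stored once):
  'A'-branch (ACGCGA, ACGTAAGAC, ACGTAAGAG, ACGTAAGC, ACGTACCG, ACGTCTAAG, ACGTGTACC, ACGTGTATAGA, ACGTGTGAAT, ACGTTG): 37 nodes
Sum: 37

37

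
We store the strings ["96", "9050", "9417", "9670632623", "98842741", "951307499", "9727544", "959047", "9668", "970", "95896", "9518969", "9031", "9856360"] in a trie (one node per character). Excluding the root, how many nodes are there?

58

Insert word by word; a character creates a node only if that edge doesn't already exist:
  "96" → 2 new (9, 6)
  "9050" → prefix "9" already present; 3 new (0, 5, 0)
  "9417" → prefix "9" already present; 3 new (4, 1, 7)
  "9670632623" → prefix "96" already present; 8 new (7, 0, 6, 3, 2, 6, 2, 3)
  "98842741" → prefix "9" already present; 7 new (8, 8, 4, 2, 7, 4, 1)
  "951307499" → prefix "9" already present; 8 new (5, 1, 3, 0, 7, 4, 9, 9)
  "9727544" → prefix "9" already present; 6 new (7, 2, 7, 5, 4, 4)
  "959047" → prefix "95" already present; 4 new (9, 0, 4, 7)
  "9668" → prefix "96" already present; 2 new (6, 8)
  "970" → prefix "97" already present; 1 new (0)
  "95896" → prefix "95" already present; 3 new (8, 9, 6)
  "9518969" → prefix "951" already present; 4 new (8, 9, 6, 9)
  "9031" → prefix "90" already present; 2 new (3, 1)
  "9856360" → prefix "98" already present; 5 new (5, 6, 3, 6, 0)
Total nodes = 2 + 3 + 3 + 8 + 7 + 8 + 6 + 4 + 2 + 1 + 3 + 4 + 2 + 5 = 58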